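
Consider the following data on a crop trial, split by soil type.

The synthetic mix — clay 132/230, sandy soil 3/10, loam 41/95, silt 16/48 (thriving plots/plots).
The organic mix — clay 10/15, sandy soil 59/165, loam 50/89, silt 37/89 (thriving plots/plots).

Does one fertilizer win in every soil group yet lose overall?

Clay: the synthetic mix 132/230 = 57.4%, the organic mix 10/15 = 66.7% → the organic mix
Sandy soil: the synthetic mix 3/10 = 30.0%, the organic mix 59/165 = 35.8% → the organic mix
Loam: the synthetic mix 41/95 = 43.2%, the organic mix 50/89 = 56.2% → the organic mix
Silt: the synthetic mix 16/48 = 33.3%, the organic mix 37/89 = 41.6% → the organic mix
Overall: the synthetic mix 192/383 = 50.1%, the organic mix 156/358 = 43.6% → the synthetic mix
The organic mix wins each soil group but the synthetic mix wins overall — the comparison reverses. The organic mix's plots skew toward sandy soil, which has a lower base rate.

Yes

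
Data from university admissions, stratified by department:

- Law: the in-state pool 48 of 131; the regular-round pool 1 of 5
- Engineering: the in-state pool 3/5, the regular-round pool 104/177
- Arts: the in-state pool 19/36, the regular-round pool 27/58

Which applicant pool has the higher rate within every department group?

Law: the in-state pool 48/131 = 36.6%, the regular-round pool 1/5 = 20.0% → the in-state pool
Engineering: the in-state pool 3/5 = 60.0%, the regular-round pool 104/177 = 58.8% → the in-state pool
Arts: the in-state pool 19/36 = 52.8%, the regular-round pool 27/58 = 46.6% → the in-state pool
The in-state pool has the higher rate in all 3 groups.

the in-state pool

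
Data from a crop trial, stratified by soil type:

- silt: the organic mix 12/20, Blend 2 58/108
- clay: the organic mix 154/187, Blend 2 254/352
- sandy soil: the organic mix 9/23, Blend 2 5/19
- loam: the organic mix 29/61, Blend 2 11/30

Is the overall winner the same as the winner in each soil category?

Silt: the organic mix 12/20 = 60.0%, Blend 2 58/108 = 53.7% → the organic mix
Clay: the organic mix 154/187 = 82.4%, Blend 2 254/352 = 72.2% → the organic mix
Sandy soil: the organic mix 9/23 = 39.1%, Blend 2 5/19 = 26.3% → the organic mix
Loam: the organic mix 29/61 = 47.5%, Blend 2 11/30 = 36.7% → the organic mix
Overall: the organic mix 204/291 = 70.1%, Blend 2 328/509 = 64.4% → the organic mix
The organic mix wins overall and in every soil group — no reversal.

Yes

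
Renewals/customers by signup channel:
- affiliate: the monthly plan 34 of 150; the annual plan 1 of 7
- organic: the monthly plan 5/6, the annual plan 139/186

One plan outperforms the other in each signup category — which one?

Affiliate: the monthly plan 34/150 = 22.7%, the annual plan 1/7 = 14.3% → the monthly plan
Organic: the monthly plan 5/6 = 83.3%, the annual plan 139/186 = 74.7% → the monthly plan
The monthly plan has the higher rate in both groups.

the monthly plan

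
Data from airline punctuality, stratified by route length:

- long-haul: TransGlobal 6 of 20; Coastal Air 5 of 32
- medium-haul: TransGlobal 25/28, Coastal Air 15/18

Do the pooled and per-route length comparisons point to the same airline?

Yes

Long-haul: TransGlobal 6/20 = 30.0%, Coastal Air 5/32 = 15.6% → TransGlobal
Medium-haul: TransGlobal 25/28 = 89.3%, Coastal Air 15/18 = 83.3% → TransGlobal
Overall: TransGlobal 31/48 = 64.6%, Coastal Air 20/50 = 40.0% → TransGlobal
TransGlobal wins overall and in every route group — no reversal.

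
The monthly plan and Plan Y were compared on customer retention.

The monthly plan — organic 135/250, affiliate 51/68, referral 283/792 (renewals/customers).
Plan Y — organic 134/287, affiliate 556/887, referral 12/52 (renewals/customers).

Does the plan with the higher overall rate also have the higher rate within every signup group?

No

Organic: the monthly plan 135/250 = 54.0%, Plan Y 134/287 = 46.7% → the monthly plan
Affiliate: the monthly plan 51/68 = 75.0%, Plan Y 556/887 = 62.7% → the monthly plan
Referral: the monthly plan 283/792 = 35.7%, Plan Y 12/52 = 23.1% → the monthly plan
Overall: the monthly plan 469/1110 = 42.3%, Plan Y 702/1226 = 57.3% → Plan Y
The monthly plan wins each signup group but Plan Y wins overall — the comparison reverses. The monthly plan's customers skew toward referral, which has a lower base rate.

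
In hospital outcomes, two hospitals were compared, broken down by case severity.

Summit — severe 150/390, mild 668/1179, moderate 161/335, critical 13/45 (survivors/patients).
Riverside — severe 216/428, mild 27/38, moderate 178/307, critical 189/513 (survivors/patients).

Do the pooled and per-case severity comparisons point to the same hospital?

No

Severe: Summit 150/390 = 38.5%, Riverside 216/428 = 50.5% → Riverside
Mild: Summit 668/1179 = 56.7%, Riverside 27/38 = 71.1% → Riverside
Moderate: Summit 161/335 = 48.1%, Riverside 178/307 = 58.0% → Riverside
Critical: Summit 13/45 = 28.9%, Riverside 189/513 = 36.8% → Riverside
Overall: Summit 992/1949 = 50.9%, Riverside 610/1286 = 47.4% → Summit
Riverside wins each case group but Summit wins overall — the comparison reverses. Riverside's patients skew toward critical, which has a lower base rate.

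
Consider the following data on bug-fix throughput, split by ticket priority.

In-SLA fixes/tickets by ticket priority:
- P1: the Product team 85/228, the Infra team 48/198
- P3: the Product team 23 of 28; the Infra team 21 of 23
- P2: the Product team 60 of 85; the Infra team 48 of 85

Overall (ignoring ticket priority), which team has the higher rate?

P1: the Product team 85/228 = 37.3%, the Infra team 48/198 = 24.2% → the Product team
P3: the Product team 23/28 = 82.1%, the Infra team 21/23 = 91.3% → the Infra team
P2: the Product team 60/85 = 70.6%, the Infra team 48/85 = 56.5% → the Product team
Overall: the Product team 168/341 = 49.3%, the Infra team 117/306 = 38.2% → the Product team
(Neither sweeps every ticket group, but the Product team has the higher pooled rate.)

the Product team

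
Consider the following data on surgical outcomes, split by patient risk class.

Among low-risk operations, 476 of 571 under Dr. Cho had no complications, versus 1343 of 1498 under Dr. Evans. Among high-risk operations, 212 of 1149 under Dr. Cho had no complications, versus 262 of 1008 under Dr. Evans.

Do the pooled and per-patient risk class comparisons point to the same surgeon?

Yes

Low-risk: Dr. Cho 476/571 = 83.4%, Dr. Evans 1343/1498 = 89.7% → Dr. Evans
High-risk: Dr. Cho 212/1149 = 18.5%, Dr. Evans 262/1008 = 26.0% → Dr. Evans
Overall: Dr. Cho 688/1720 = 40.0%, Dr. Evans 1605/2506 = 64.0% → Dr. Evans
Dr. Evans wins overall and in every patient risk group — no reversal.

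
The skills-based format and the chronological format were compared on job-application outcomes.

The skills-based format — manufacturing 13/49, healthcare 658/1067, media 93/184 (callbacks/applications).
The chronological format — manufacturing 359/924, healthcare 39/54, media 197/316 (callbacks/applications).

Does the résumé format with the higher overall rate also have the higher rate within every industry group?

No

Manufacturing: the skills-based format 13/49 = 26.5%, the chronological format 359/924 = 38.9% → the chronological format
Healthcare: the skills-based format 658/1067 = 61.7%, the chronological format 39/54 = 72.2% → the chronological format
Media: the skills-based format 93/184 = 50.5%, the chronological format 197/316 = 62.3% → the chronological format
Overall: the skills-based format 764/1300 = 58.8%, the chronological format 595/1294 = 46.0% → the skills-based format
The chronological format wins each industry group but the skills-based format wins overall — the comparison reverses. The chronological format's applications skew toward manufacturing, which has a lower base rate.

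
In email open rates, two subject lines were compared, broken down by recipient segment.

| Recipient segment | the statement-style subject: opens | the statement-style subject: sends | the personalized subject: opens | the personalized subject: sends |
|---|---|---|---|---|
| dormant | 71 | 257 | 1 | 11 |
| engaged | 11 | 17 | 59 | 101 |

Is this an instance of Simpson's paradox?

Dormant: the statement-style subject 71/257 = 27.6%, the personalized subject 1/11 = 9.1% → the statement-style subject
Engaged: the statement-style subject 11/17 = 64.7%, the personalized subject 59/101 = 58.4% → the statement-style subject
Overall: the statement-style subject 82/274 = 29.9%, the personalized subject 60/112 = 53.6% → the personalized subject
The statement-style subject wins each recipient group but the personalized subject wins overall — the comparison reverses. The statement-style subject's sends skew toward dormant, which has a lower base rate.

Yes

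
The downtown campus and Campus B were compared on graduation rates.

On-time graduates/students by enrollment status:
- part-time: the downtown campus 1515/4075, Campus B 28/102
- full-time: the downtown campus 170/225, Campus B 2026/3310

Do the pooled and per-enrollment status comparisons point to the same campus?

No

Part-time: the downtown campus 1515/4075 = 37.2%, Campus B 28/102 = 27.5% → the downtown campus
Full-time: the downtown campus 170/225 = 75.6%, Campus B 2026/3310 = 61.2% → the downtown campus
Overall: the downtown campus 1685/4300 = 39.2%, Campus B 2054/3412 = 60.2% → Campus B
The downtown campus wins each enrollment group but Campus B wins overall — the comparison reverses. The downtown campus's students skew toward part-time, which has a lower base rate.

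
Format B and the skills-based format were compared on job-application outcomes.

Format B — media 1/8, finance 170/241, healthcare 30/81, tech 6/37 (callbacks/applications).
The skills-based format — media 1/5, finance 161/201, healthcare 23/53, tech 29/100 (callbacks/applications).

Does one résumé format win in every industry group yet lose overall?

Media: Format B 1/8 = 12.5%, the skills-based format 1/5 = 20.0% → the skills-based format
Finance: Format B 170/241 = 70.5%, the skills-based format 161/201 = 80.1% → the skills-based format
Healthcare: Format B 30/81 = 37.0%, the skills-based format 23/53 = 43.4% → the skills-based format
Tech: Format B 6/37 = 16.2%, the skills-based format 29/100 = 29.0% → the skills-based format
Overall: Format B 207/367 = 56.4%, the skills-based format 214/359 = 59.6% → the skills-based format
The skills-based format wins overall and in every industry group — no reversal.

No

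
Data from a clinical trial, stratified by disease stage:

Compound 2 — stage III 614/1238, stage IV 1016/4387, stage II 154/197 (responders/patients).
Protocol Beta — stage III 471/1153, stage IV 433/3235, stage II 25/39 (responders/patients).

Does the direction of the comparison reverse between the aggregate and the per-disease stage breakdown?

No

Stage III: Compound 2 614/1238 = 49.6%, Protocol Beta 471/1153 = 40.8% → Compound 2
Stage IV: Compound 2 1016/4387 = 23.2%, Protocol Beta 433/3235 = 13.4% → Compound 2
Stage II: Compound 2 154/197 = 78.2%, Protocol Beta 25/39 = 64.1% → Compound 2
Overall: Compound 2 1784/5822 = 30.6%, Protocol Beta 929/4427 = 21.0% → Compound 2
Compound 2 wins overall and in every disease group — no reversal.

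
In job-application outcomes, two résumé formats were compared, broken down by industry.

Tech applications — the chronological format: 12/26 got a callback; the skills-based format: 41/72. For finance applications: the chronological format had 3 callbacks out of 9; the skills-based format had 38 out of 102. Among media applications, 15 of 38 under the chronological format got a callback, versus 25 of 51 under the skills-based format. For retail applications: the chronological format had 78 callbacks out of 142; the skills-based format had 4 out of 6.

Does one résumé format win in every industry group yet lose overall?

Yes

Tech: the chronological format 12/26 = 46.2%, the skills-based format 41/72 = 56.9% → the skills-based format
Finance: the chronological format 3/9 = 33.3%, the skills-based format 38/102 = 37.3% → the skills-based format
Media: the chronological format 15/38 = 39.5%, the skills-based format 25/51 = 49.0% → the skills-based format
Retail: the chronological format 78/142 = 54.9%, the skills-based format 4/6 = 66.7% → the skills-based format
Overall: the chronological format 108/215 = 50.2%, the skills-based format 108/231 = 46.8% → the chronological format
The skills-based format wins each industry group but the chronological format wins overall — the comparison reverses. The skills-based format's applications skew toward finance, which has a lower base rate.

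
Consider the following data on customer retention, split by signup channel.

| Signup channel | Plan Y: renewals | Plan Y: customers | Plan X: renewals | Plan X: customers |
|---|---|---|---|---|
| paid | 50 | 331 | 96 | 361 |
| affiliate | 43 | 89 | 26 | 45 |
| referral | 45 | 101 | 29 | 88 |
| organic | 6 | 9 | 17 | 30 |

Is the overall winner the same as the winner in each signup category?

No

Paid: Plan Y 50/331 = 15.1%, Plan X 96/361 = 26.6% → Plan X
Affiliate: Plan Y 43/89 = 48.3%, Plan X 26/45 = 57.8% → Plan X
Referral: Plan Y 45/101 = 44.6%, Plan X 29/88 = 33.0% → Plan Y
Organic: Plan Y 6/9 = 66.7%, Plan X 17/30 = 56.7% → Plan Y
Overall: Plan Y 144/530 = 27.2%, Plan X 168/524 = 32.1% → Plan X
Neither sweeps: Plan Y wins 2 of 4 groups, Plan X wins 2. Plan X wins overall but not every group — no Simpson reversal.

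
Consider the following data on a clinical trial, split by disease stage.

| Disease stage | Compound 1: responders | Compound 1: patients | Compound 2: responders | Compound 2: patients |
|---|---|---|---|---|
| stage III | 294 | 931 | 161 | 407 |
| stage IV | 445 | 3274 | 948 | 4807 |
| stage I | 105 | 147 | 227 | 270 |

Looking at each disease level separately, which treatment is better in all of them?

Stage III: Compound 1 294/931 = 31.6%, Compound 2 161/407 = 39.6% → Compound 2
Stage IV: Compound 1 445/3274 = 13.6%, Compound 2 948/4807 = 19.7% → Compound 2
Stage I: Compound 1 105/147 = 71.4%, Compound 2 227/270 = 84.1% → Compound 2
Compound 2 has the higher rate in all 3 groups.

Compound 2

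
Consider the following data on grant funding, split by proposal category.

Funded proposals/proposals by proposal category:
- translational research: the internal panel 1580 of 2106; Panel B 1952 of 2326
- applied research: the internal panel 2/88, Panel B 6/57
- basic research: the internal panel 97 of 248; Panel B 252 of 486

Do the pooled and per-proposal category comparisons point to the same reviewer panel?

Yes

Translational research: the internal panel 1580/2106 = 75.0%, Panel B 1952/2326 = 83.9% → Panel B
Applied research: the internal panel 2/88 = 2.3%, Panel B 6/57 = 10.5% → Panel B
Basic research: the internal panel 97/248 = 39.1%, Panel B 252/486 = 51.9% → Panel B
Overall: the internal panel 1679/2442 = 68.8%, Panel B 2210/2869 = 77.0% → Panel B
Panel B wins overall and in every proposal group — no reversal.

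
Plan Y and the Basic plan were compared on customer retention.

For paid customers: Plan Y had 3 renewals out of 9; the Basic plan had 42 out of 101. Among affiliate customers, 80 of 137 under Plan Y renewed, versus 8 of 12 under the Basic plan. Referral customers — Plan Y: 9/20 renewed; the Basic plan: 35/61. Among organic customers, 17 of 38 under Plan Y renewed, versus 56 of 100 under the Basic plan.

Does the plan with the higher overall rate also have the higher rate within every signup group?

Paid: Plan Y 3/9 = 33.3%, the Basic plan 42/101 = 41.6% → the Basic plan
Affiliate: Plan Y 80/137 = 58.4%, the Basic plan 8/12 = 66.7% → the Basic plan
Referral: Plan Y 9/20 = 45.0%, the Basic plan 35/61 = 57.4% → the Basic plan
Organic: Plan Y 17/38 = 44.7%, the Basic plan 56/100 = 56.0% → the Basic plan
Overall: Plan Y 109/204 = 53.4%, the Basic plan 141/274 = 51.5% → Plan Y
The Basic plan wins each signup group but Plan Y wins overall — the comparison reverses. The Basic plan's customers skew toward paid, which has a lower base rate.

No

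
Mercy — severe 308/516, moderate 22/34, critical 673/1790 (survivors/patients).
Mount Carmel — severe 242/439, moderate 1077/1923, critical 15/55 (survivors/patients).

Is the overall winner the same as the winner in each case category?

No

Severe: Mercy 308/516 = 59.7%, Mount Carmel 242/439 = 55.1% → Mercy
Moderate: Mercy 22/34 = 64.7%, Mount Carmel 1077/1923 = 56.0% → Mercy
Critical: Mercy 673/1790 = 37.6%, Mount Carmel 15/55 = 27.3% → Mercy
Overall: Mercy 1003/2340 = 42.9%, Mount Carmel 1334/2417 = 55.2% → Mount Carmel
Mercy wins each case group but Mount Carmel wins overall — the comparison reverses. Mercy's patients skew toward critical, which has a lower base rate.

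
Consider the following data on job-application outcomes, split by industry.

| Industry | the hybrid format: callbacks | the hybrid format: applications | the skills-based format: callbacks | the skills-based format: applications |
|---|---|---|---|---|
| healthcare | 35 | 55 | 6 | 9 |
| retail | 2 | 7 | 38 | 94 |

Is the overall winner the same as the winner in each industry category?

Healthcare: the hybrid format 35/55 = 63.6%, the skills-based format 6/9 = 66.7% → the skills-based format
Retail: the hybrid format 2/7 = 28.6%, the skills-based format 38/94 = 40.4% → the skills-based format
Overall: the hybrid format 37/62 = 59.7%, the skills-based format 44/103 = 42.7% → the hybrid format
The skills-based format wins each industry group but the hybrid format wins overall — the comparison reverses. The skills-based format's applications skew toward retail, which has a lower base rate.

No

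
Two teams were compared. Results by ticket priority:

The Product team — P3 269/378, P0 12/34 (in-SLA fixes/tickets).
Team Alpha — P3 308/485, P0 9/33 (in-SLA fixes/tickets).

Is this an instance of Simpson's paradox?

P3: the Product team 269/378 = 71.2%, Team Alpha 308/485 = 63.5% → the Product team
P0: the Product team 12/34 = 35.3%, Team Alpha 9/33 = 27.3% → the Product team
Overall: the Product team 281/412 = 68.2%, Team Alpha 317/518 = 61.2% → the Product team
The Product team wins overall and in every ticket group — no reversal.

No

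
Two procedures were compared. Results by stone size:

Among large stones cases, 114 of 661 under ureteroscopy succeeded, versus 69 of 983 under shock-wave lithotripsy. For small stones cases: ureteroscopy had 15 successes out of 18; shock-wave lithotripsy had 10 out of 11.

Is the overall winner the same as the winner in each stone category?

No

Large stones: ureteroscopy 114/661 = 17.2%, shock-wave lithotripsy 69/983 = 7.0% → ureteroscopy
Small stones: ureteroscopy 15/18 = 83.3%, shock-wave lithotripsy 10/11 = 90.9% → shock-wave lithotripsy
Overall: ureteroscopy 129/679 = 19.0%, shock-wave lithotripsy 79/994 = 7.9% → ureteroscopy
Neither sweeps: ureteroscopy wins 1 of 2 groups, shock-wave lithotripsy wins 1. Ureteroscopy wins overall but not every group — no Simpson reversal.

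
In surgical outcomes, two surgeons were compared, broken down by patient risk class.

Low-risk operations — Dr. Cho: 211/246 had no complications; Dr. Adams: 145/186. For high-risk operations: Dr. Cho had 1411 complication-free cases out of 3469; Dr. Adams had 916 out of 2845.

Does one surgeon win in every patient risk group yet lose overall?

Low-risk: Dr. Cho 211/246 = 85.8%, Dr. Adams 145/186 = 78.0% → Dr. Cho
High-risk: Dr. Cho 1411/3469 = 40.7%, Dr. Adams 916/2845 = 32.2% → Dr. Cho
Overall: Dr. Cho 1622/3715 = 43.7%, Dr. Adams 1061/3031 = 35.0% → Dr. Cho
Dr. Cho wins overall and in every patient risk group — no reversal.

No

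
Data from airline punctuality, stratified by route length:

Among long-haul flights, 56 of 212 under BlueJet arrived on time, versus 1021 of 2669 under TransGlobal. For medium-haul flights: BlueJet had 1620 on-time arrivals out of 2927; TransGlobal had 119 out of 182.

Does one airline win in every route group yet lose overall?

Yes

Long-haul: BlueJet 56/212 = 26.4%, TransGlobal 1021/2669 = 38.3% → TransGlobal
Medium-haul: BlueJet 1620/2927 = 55.3%, TransGlobal 119/182 = 65.4% → TransGlobal
Overall: BlueJet 1676/3139 = 53.4%, TransGlobal 1140/2851 = 40.0% → BlueJet
TransGlobal wins each route group but BlueJet wins overall — the comparison reverses. TransGlobal's flights skew toward long-haul, which has a lower base rate.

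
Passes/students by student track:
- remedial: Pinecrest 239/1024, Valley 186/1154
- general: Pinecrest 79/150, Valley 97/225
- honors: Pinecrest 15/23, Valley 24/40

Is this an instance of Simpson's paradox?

Remedial: Pinecrest 239/1024 = 23.3%, Valley 186/1154 = 16.1% → Pinecrest
General: Pinecrest 79/150 = 52.7%, Valley 97/225 = 43.1% → Pinecrest
Honors: Pinecrest 15/23 = 65.2%, Valley 24/40 = 60.0% → Pinecrest
Overall: Pinecrest 333/1197 = 27.8%, Valley 307/1419 = 21.6% → Pinecrest
Pinecrest wins overall and in every student group — no reversal.

No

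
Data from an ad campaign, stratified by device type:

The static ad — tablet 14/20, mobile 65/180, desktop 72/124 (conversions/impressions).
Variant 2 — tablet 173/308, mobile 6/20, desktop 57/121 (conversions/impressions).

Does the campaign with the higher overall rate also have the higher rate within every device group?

Tablet: the static ad 14/20 = 70.0%, Variant 2 173/308 = 56.2% → the static ad
Mobile: the static ad 65/180 = 36.1%, Variant 2 6/20 = 30.0% → the static ad
Desktop: the static ad 72/124 = 58.1%, Variant 2 57/121 = 47.1% → the static ad
Overall: the static ad 151/324 = 46.6%, Variant 2 236/449 = 52.6% → Variant 2
The static ad wins each device group but Variant 2 wins overall — the comparison reverses. The static ad's impressions skew toward mobile, which has a lower base rate.

No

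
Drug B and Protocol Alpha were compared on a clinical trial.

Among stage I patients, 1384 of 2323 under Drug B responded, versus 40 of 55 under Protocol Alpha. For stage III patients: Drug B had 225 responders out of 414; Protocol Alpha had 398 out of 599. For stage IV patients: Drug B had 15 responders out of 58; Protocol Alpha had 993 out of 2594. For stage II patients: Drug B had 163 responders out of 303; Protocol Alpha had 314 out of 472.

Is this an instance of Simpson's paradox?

Yes

Stage I: Drug B 1384/2323 = 59.6%, Protocol Alpha 40/55 = 72.7% → Protocol Alpha
Stage III: Drug B 225/414 = 54.3%, Protocol Alpha 398/599 = 66.4% → Protocol Alpha
Stage IV: Drug B 15/58 = 25.9%, Protocol Alpha 993/2594 = 38.3% → Protocol Alpha
Stage II: Drug B 163/303 = 53.8%, Protocol Alpha 314/472 = 66.5% → Protocol Alpha
Overall: Drug B 1787/3098 = 57.7%, Protocol Alpha 1745/3720 = 46.9% → Drug B
Protocol Alpha wins each disease group but Drug B wins overall — the comparison reverses. Protocol Alpha's patients skew toward stage IV, which has a lower base rate.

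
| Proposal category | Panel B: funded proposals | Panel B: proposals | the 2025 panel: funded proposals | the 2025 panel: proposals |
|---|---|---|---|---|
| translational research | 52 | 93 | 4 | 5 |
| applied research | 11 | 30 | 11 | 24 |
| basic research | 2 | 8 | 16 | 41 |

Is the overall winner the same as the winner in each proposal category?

No

Translational research: Panel B 52/93 = 55.9%, the 2025 panel 4/5 = 80.0% → the 2025 panel
Applied research: Panel B 11/30 = 36.7%, the 2025 panel 11/24 = 45.8% → the 2025 panel
Basic research: Panel B 2/8 = 25.0%, the 2025 panel 16/41 = 39.0% → the 2025 panel
Overall: Panel B 65/131 = 49.6%, the 2025 panel 31/70 = 44.3% → Panel B
The 2025 panel wins each proposal group but Panel B wins overall — the comparison reverses. The 2025 panel's proposals skew toward basic research, which has a lower base rate.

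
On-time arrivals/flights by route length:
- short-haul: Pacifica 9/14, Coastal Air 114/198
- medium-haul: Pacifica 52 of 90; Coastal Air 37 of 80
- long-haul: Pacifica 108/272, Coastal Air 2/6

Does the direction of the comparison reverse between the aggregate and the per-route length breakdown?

Yes

Short-haul: Pacifica 9/14 = 64.3%, Coastal Air 114/198 = 57.6% → Pacifica
Medium-haul: Pacifica 52/90 = 57.8%, Coastal Air 37/80 = 46.2% → Pacifica
Long-haul: Pacifica 108/272 = 39.7%, Coastal Air 2/6 = 33.3% → Pacifica
Overall: Pacifica 169/376 = 44.9%, Coastal Air 153/284 = 53.9% → Coastal Air
Pacifica wins each route group but Coastal Air wins overall — the comparison reverses. Pacifica's flights skew toward long-haul, which has a lower base rate.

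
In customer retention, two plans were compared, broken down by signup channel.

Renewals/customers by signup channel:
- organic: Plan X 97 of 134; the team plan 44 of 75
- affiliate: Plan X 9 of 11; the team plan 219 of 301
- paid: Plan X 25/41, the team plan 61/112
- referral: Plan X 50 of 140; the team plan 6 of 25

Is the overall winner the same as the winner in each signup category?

Organic: Plan X 97/134 = 72.4%, the team plan 44/75 = 58.7% → Plan X
Affiliate: Plan X 9/11 = 81.8%, the team plan 219/301 = 72.8% → Plan X
Paid: Plan X 25/41 = 61.0%, the team plan 61/112 = 54.5% → Plan X
Referral: Plan X 50/140 = 35.7%, the team plan 6/25 = 24.0% → Plan X
Overall: Plan X 181/326 = 55.5%, the team plan 330/513 = 64.3% → the team plan
Plan X wins each signup group but the team plan wins overall — the comparison reverses. Plan X's customers skew toward referral, which has a lower base rate.

No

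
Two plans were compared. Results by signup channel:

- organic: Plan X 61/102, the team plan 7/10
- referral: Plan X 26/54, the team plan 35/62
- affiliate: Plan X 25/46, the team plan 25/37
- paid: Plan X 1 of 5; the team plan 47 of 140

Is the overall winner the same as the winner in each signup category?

Organic: Plan X 61/102 = 59.8%, the team plan 7/10 = 70.0% → the team plan
Referral: Plan X 26/54 = 48.1%, the team plan 35/62 = 56.5% → the team plan
Affiliate: Plan X 25/46 = 54.3%, the team plan 25/37 = 67.6% → the team plan
Paid: Plan X 1/5 = 20.0%, the team plan 47/140 = 33.6% → the team plan
Overall: Plan X 113/207 = 54.6%, the team plan 114/249 = 45.8% → Plan X
The team plan wins each signup group but Plan X wins overall — the comparison reverses. The team plan's customers skew toward paid, which has a lower base rate.

No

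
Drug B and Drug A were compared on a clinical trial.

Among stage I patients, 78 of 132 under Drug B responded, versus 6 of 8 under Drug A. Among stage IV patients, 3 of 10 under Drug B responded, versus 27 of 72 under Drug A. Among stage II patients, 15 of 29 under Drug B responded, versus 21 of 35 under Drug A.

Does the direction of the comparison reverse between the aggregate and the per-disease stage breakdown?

Stage I: Drug B 78/132 = 59.1%, Drug A 6/8 = 75.0% → Drug A
Stage IV: Drug B 3/10 = 30.0%, Drug A 27/72 = 37.5% → Drug A
Stage II: Drug B 15/29 = 51.7%, Drug A 21/35 = 60.0% → Drug A
Overall: Drug B 96/171 = 56.1%, Drug A 54/115 = 47.0% → Drug B
Drug A wins each disease group but Drug B wins overall — the comparison reverses. Drug A's patients skew toward stage IV, which has a lower base rate.

Yes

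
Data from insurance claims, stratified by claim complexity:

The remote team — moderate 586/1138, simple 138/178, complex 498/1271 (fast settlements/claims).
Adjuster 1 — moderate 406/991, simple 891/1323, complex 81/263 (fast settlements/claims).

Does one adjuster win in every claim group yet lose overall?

Yes

Moderate: the remote team 586/1138 = 51.5%, Adjuster 1 406/991 = 41.0% → the remote team
Simple: the remote team 138/178 = 77.5%, Adjuster 1 891/1323 = 67.3% → the remote team
Complex: the remote team 498/1271 = 39.2%, Adjuster 1 81/263 = 30.8% → the remote team
Overall: the remote team 1222/2587 = 47.2%, Adjuster 1 1378/2577 = 53.5% → Adjuster 1
The remote team wins each claim group but Adjuster 1 wins overall — the comparison reverses. The remote team's claims skew toward complex, which has a lower base rate.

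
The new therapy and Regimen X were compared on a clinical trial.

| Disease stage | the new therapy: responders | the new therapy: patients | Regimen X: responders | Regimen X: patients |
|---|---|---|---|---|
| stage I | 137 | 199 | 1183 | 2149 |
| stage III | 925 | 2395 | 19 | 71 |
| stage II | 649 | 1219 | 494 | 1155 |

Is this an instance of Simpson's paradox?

Stage I: the new therapy 137/199 = 68.8%, Regimen X 1183/2149 = 55.0% → the new therapy
Stage III: the new therapy 925/2395 = 38.6%, Regimen X 19/71 = 26.8% → the new therapy
Stage II: the new therapy 649/1219 = 53.2%, Regimen X 494/1155 = 42.8% → the new therapy
Overall: the new therapy 1711/3813 = 44.9%, Regimen X 1696/3375 = 50.3% → Regimen X
The new therapy wins each disease group but Regimen X wins overall — the comparison reverses. The new therapy's patients skew toward stage III, which has a lower base rate.

Yes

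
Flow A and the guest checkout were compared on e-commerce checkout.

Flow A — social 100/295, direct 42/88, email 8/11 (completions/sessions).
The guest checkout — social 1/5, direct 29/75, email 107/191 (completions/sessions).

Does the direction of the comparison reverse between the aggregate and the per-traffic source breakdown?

Social: Flow A 100/295 = 33.9%, the guest checkout 1/5 = 20.0% → Flow A
Direct: Flow A 42/88 = 47.7%, the guest checkout 29/75 = 38.7% → Flow A
Email: Flow A 8/11 = 72.7%, the guest checkout 107/191 = 56.0% → Flow A
Overall: Flow A 150/394 = 38.1%, the guest checkout 137/271 = 50.6% → the guest checkout
Flow A wins each traffic group but the guest checkout wins overall — the comparison reverses. Flow A's sessions skew toward social, which has a lower base rate.

Yes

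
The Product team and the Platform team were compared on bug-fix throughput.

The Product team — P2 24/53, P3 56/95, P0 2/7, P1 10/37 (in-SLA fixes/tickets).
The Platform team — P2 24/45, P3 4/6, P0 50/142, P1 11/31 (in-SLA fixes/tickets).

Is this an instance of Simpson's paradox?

Yes

P2: the Product team 24/53 = 45.3%, the Platform team 24/45 = 53.3% → the Platform team
P3: the Product team 56/95 = 58.9%, the Platform team 4/6 = 66.7% → the Platform team
P0: the Product team 2/7 = 28.6%, the Platform team 50/142 = 35.2% → the Platform team
P1: the Product team 10/37 = 27.0%, the Platform team 11/31 = 35.5% → the Platform team
Overall: the Product team 92/192 = 47.9%, the Platform team 89/224 = 39.7% → the Product team
The Platform team wins each ticket group but the Product team wins overall — the comparison reverses. The Platform team's tickets skew toward P0, which has a lower base rate.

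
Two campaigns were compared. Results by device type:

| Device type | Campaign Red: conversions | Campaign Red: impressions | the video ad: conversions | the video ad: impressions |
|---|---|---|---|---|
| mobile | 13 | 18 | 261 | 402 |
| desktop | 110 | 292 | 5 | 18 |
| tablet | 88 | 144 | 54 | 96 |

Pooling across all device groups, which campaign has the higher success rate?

the video ad

Mobile: Campaign Red 13/18 = 72.2%, the video ad 261/402 = 64.9% → Campaign Red
Desktop: Campaign Red 110/292 = 37.7%, the video ad 5/18 = 27.8% → Campaign Red
Tablet: Campaign Red 88/144 = 61.1%, the video ad 54/96 = 56.2% → Campaign Red
Overall: Campaign Red 211/454 = 46.5%, the video ad 320/516 = 62.0% → the video ad
(Campaign Red wins every device group but the video ad wins overall — Campaign Red's impressions skew toward the low-rate desktop group.)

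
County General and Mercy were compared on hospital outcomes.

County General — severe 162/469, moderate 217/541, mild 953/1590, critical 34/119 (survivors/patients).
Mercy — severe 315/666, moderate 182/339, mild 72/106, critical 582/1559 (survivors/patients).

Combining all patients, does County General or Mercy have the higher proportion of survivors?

County General

Severe: County General 162/469 = 34.5%, Mercy 315/666 = 47.3% → Mercy
Moderate: County General 217/541 = 40.1%, Mercy 182/339 = 53.7% → Mercy
Mild: County General 953/1590 = 59.9%, Mercy 72/106 = 67.9% → Mercy
Critical: County General 34/119 = 28.6%, Mercy 582/1559 = 37.3% → Mercy
Overall: County General 1366/2719 = 50.2%, Mercy 1151/2670 = 43.1% → County General
(Mercy wins every case group but County General wins overall — Mercy's patients skew toward the low-rate critical group.)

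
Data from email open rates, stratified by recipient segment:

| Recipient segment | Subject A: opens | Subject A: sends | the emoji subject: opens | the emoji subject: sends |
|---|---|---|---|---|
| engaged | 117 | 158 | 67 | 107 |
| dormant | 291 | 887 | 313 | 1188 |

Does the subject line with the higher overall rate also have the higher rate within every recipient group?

Engaged: Subject A 117/158 = 74.1%, the emoji subject 67/107 = 62.6% → Subject A
Dormant: Subject A 291/887 = 32.8%, the emoji subject 313/1188 = 26.3% → Subject A
Overall: Subject A 408/1045 = 39.0%, the emoji subject 380/1295 = 29.3% → Subject A
Subject A wins overall and in every recipient group — no reversal.

Yes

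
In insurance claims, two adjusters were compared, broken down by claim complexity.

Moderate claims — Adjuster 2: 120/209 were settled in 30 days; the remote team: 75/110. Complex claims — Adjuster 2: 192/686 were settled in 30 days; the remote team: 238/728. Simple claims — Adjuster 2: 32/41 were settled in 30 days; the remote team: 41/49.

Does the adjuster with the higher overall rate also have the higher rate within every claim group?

Moderate: Adjuster 2 120/209 = 57.4%, the remote team 75/110 = 68.2% → the remote team
Complex: Adjuster 2 192/686 = 28.0%, the remote team 238/728 = 32.7% → the remote team
Simple: Adjuster 2 32/41 = 78.0%, the remote team 41/49 = 83.7% → the remote team
Overall: Adjuster 2 344/936 = 36.8%, the remote team 354/887 = 39.9% → the remote team
The remote team wins overall and in every claim group — no reversal.

Yes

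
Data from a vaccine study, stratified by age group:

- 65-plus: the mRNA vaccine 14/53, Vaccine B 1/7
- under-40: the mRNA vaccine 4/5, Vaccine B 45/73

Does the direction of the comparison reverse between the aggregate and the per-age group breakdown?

Yes

65-plus: the mRNA vaccine 14/53 = 26.4%, Vaccine B 1/7 = 14.3% → the mRNA vaccine
Under-40: the mRNA vaccine 4/5 = 80.0%, Vaccine B 45/73 = 61.6% → the mRNA vaccine
Overall: the mRNA vaccine 18/58 = 31.0%, Vaccine B 46/80 = 57.5% → Vaccine B
The mRNA vaccine wins each age group but Vaccine B wins overall — the comparison reverses. The mRNA vaccine's recipients skew toward 65-plus, which has a lower base rate.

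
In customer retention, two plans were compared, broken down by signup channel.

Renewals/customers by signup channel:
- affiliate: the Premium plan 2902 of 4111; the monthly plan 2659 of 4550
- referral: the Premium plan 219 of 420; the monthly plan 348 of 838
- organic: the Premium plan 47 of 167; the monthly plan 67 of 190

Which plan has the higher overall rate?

Affiliate: the Premium plan 2902/4111 = 70.6%, the monthly plan 2659/4550 = 58.4% → the Premium plan
Referral: the Premium plan 219/420 = 52.1%, the monthly plan 348/838 = 41.5% → the Premium plan
Organic: the Premium plan 47/167 = 28.1%, the monthly plan 67/190 = 35.3% → the monthly plan
Overall: the Premium plan 3168/4698 = 67.4%, the monthly plan 3074/5578 = 55.1% → the Premium plan
(Neither sweeps every signup group, but the Premium plan has the higher pooled rate.)

the Premium plan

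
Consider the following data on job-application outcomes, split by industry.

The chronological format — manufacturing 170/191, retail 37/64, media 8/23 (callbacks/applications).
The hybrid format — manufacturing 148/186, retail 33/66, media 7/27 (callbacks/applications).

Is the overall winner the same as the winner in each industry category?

Manufacturing: the chronological format 170/191 = 89.0%, the hybrid format 148/186 = 79.6% → the chronological format
Retail: the chronological format 37/64 = 57.8%, the hybrid format 33/66 = 50.0% → the chronological format
Media: the chronological format 8/23 = 34.8%, the hybrid format 7/27 = 25.9% → the chronological format
Overall: the chronological format 215/278 = 77.3%, the hybrid format 188/279 = 67.4% → the chronological format
The chronological format wins overall and in every industry group — no reversal.

Yes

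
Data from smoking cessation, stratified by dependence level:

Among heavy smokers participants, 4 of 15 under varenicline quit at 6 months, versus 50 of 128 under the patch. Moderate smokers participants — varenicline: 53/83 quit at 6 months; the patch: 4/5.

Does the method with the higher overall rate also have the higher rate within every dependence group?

No

Heavy smokers: varenicline 4/15 = 26.7%, the patch 50/128 = 39.1% → the patch
Moderate smokers: varenicline 53/83 = 63.9%, the patch 4/5 = 80.0% → the patch
Overall: varenicline 57/98 = 58.2%, the patch 54/133 = 40.6% → varenicline
The patch wins each dependence group but varenicline wins overall — the comparison reverses. The patch's participants skew toward heavy smokers, which has a lower base rate.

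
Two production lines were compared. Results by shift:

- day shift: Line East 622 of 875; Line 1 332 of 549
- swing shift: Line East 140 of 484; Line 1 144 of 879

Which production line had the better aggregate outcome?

Day shift: Line East 622/875 = 71.1%, Line 1 332/549 = 60.5% → Line East
Swing shift: Line East 140/484 = 28.9%, Line 1 144/879 = 16.4% → Line East
Overall: Line East 762/1359 = 56.1%, Line 1 476/1428 = 33.3% → Line East

Line East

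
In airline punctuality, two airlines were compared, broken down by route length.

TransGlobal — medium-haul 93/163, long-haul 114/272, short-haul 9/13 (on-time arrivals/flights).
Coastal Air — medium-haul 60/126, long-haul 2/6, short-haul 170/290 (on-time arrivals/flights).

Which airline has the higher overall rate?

Coastal Air

Medium-haul: TransGlobal 93/163 = 57.1%, Coastal Air 60/126 = 47.6% → TransGlobal
Long-haul: TransGlobal 114/272 = 41.9%, Coastal Air 2/6 = 33.3% → TransGlobal
Short-haul: TransGlobal 9/13 = 69.2%, Coastal Air 170/290 = 58.6% → TransGlobal
Overall: TransGlobal 216/448 = 48.2%, Coastal Air 232/422 = 55.0% → Coastal Air
(TransGlobal wins every route group but Coastal Air wins overall — TransGlobal's flights skew toward the low-rate long-haul group.)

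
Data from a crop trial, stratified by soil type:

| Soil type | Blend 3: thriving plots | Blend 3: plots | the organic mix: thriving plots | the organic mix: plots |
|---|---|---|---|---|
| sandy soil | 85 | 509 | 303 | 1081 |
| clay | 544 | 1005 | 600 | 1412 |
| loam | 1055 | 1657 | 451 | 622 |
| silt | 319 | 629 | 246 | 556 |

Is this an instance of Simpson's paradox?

Sandy soil: Blend 3 85/509 = 16.7%, the organic mix 303/1081 = 28.0% → the organic mix
Clay: Blend 3 544/1005 = 54.1%, the organic mix 600/1412 = 42.5% → Blend 3
Loam: Blend 3 1055/1657 = 63.7%, the organic mix 451/622 = 72.5% → the organic mix
Silt: Blend 3 319/629 = 50.7%, the organic mix 246/556 = 44.2% → Blend 3
Overall: Blend 3 2003/3800 = 52.7%, the organic mix 1600/3671 = 43.6% → Blend 3
Neither sweeps: Blend 3 wins 2 of 4 groups, the organic mix wins 2. Blend 3 wins overall but not every group — no Simpson reversal.

No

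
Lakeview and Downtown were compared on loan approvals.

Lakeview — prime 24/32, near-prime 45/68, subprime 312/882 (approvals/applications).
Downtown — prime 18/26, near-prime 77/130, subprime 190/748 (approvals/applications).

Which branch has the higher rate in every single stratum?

Lakeview

Prime: Lakeview 24/32 = 75.0%, Downtown 18/26 = 69.2% → Lakeview
Near-prime: Lakeview 45/68 = 66.2%, Downtown 77/130 = 59.2% → Lakeview
Subprime: Lakeview 312/882 = 35.4%, Downtown 190/748 = 25.4% → Lakeview
Lakeview has the higher rate in all 3 groups.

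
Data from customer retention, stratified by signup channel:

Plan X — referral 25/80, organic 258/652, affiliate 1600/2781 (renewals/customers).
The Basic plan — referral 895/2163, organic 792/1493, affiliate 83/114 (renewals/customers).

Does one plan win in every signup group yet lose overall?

Referral: Plan X 25/80 = 31.2%, the Basic plan 895/2163 = 41.4% → the Basic plan
Organic: Plan X 258/652 = 39.6%, the Basic plan 792/1493 = 53.0% → the Basic plan
Affiliate: Plan X 1600/2781 = 57.5%, the Basic plan 83/114 = 72.8% → the Basic plan
Overall: Plan X 1883/3513 = 53.6%, the Basic plan 1770/3770 = 46.9% → Plan X
The Basic plan wins each signup group but Plan X wins overall — the comparison reverses. The Basic plan's customers skew toward referral, which has a lower base rate.

Yes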